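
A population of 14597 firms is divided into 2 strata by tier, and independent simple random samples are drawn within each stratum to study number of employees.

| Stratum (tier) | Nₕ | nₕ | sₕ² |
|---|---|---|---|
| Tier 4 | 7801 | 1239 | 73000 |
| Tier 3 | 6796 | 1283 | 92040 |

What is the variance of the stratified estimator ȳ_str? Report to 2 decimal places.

Var(ȳ_str) = Σₕ Wₕ²(1 − fₕ)sₕ²/nₕ with Wₕ = Nₕ/N, N = 14597.
Tier 4: Wₕ = 0.53442488; term = 0.53442488²·(1 − 0.15882579)·73000/1239 = 14.155032.
Tier 3: Wₕ = 0.46557512; term = 0.46557512²·(1 − 0.18878752)·92040/1283 = 12.614327.
Sum = 26.769359.

26.77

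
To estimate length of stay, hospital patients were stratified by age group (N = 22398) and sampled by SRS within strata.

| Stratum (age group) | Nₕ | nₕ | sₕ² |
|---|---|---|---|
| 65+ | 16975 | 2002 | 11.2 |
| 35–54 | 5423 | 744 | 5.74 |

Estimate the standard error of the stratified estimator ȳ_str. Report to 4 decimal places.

0.0568

Var(ȳ_str) = Σₕ Wₕ²(1 − fₕ)sₕ²/nₕ with Wₕ = Nₕ/N, N = 22398.
65+: Wₕ = 0.75788017; term = 0.75788017²·(1 − 0.11793814)·11.2/2002 = 0.0028343539.
35–54: Wₕ = 0.24211983; term = 0.24211983²·(1 − 0.13719344)·5.74/744 = 3.9022324 × 10^-4.
Sum = 0.0032245771.
SE = √(0.0032245771) = 0.0568.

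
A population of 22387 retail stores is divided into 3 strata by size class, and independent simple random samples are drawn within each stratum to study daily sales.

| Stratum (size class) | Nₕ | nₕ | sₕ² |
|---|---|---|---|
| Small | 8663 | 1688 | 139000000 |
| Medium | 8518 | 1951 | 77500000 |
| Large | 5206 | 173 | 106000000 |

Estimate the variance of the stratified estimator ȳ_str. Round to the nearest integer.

46395

Var(ȳ_str) = Σₕ Wₕ²(1 − fₕ)sₕ²/nₕ with Wₕ = Nₕ/N, N = 22387.
Small: Wₕ = 0.38696565; term = 0.38696565²·(1 − 0.19485167)·139000000/1688 = 9928.0301.
Medium: Wₕ = 0.38048868; term = 0.38048868²·(1 − 0.22904438)·77500000/1951 = 4433.6079.
Large: Wₕ = 0.23254567; term = 0.23254567²·(1 − 0.03323089)·106000000/173 = 32033.107.
Sum = 46394.745.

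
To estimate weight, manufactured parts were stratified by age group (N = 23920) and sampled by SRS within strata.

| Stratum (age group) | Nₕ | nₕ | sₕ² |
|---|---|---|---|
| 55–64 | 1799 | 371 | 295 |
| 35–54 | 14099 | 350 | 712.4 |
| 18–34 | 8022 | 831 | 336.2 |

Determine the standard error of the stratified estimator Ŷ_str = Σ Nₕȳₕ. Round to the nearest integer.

20493

Var(Ŷ_str) = Σₕ Nₕ²(1 − fₕ)sₕ²/nₕ.
55–64: 1799²·(1 − 371/1799)·295/371 = 2.0427136 × 10^6.
35–54: 14099²·(1 − 350/14099)·712.4/350 = 3.9456203 × 10^8.
18–34: 8022²·(1 − 831/8022)·336.2/831 = 2.3338268 × 10^7.
Sum = 4.1994301 × 10^8.
SE = √(4.1994301 × 10^8) = 20493.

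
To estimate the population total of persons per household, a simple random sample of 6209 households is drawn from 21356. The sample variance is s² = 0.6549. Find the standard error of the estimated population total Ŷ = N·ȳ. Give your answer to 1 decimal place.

184.7

Var(Ŷ) = N²·Var(ȳ) = N²·(1 − n/N)·s²/n.
f = 6209/21356 = 0.29073797; Var(ȳ) = 0.70926203·0.6549/6209 = 7.4810067 × 10^-5.
Var(Ŷ) = 21356² · (7.4810067 × 10^-5) = 34119.281.
SE(Ŷ) = √(34119.281) = 184.7.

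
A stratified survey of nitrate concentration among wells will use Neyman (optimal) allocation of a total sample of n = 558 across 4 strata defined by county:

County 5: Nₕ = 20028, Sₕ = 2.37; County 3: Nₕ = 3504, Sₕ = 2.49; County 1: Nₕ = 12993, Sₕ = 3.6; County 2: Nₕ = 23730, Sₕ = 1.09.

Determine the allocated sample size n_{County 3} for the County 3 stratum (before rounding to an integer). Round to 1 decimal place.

Neyman allocation: nₕ = n·NₕSₕ / Σⱼ NⱼSⱼ.
Σ NⱼSⱼ = 20028·2.37 + 3504·2.49 + 12993·3.6 + 23730·1.09 = 128831.82.
n_{County 3} = 558·3504·2.49 / 128831.82 = 37.8.

37.8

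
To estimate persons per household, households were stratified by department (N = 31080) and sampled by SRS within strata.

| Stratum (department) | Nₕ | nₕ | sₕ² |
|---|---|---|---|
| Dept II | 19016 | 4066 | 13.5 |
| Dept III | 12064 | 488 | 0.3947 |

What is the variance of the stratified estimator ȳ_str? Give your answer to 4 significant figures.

Var(ȳ_str) = Σₕ Wₕ²(1 − fₕ)sₕ²/nₕ with Wₕ = Nₕ/N, N = 31080.
Dept II: Wₕ = 0.61184041; term = 0.61184041²·(1 − 0.21381994)·13.5/4066 = 9.7715787 × 10^-4.
Dept III: Wₕ = 0.38815959; term = 0.38815959²·(1 − 0.04045093)·0.3947/488 = 1.1693247 × 10^-4.
Sum = 0.0010940903.

0.001094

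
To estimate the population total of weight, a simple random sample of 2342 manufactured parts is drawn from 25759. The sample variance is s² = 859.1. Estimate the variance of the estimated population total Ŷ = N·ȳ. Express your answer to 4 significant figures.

2.213 × 10^8

Var(Ŷ) = N²·Var(ȳ) = N²·(1 − n/N)·s²/n.
f = 2342/25759 = 0.09091968; Var(ȳ) = 0.90908032·859.1/2342 = 0.33347178.
Var(Ŷ) = 25759² · 0.33347178 = 2.2126722 × 10^8.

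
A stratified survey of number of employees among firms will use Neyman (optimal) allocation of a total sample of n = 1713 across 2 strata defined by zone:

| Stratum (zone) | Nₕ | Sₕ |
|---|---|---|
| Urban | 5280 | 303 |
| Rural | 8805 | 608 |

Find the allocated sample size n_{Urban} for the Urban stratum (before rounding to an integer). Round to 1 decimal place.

394.1

Neyman allocation: nₕ = n·NₕSₕ / Σⱼ NⱼSⱼ.
Σ NⱼSⱼ = 5280·303 + 8805·608 = 6.95328 × 10^6.
n_{Urban} = 1713·5280·303 / (6.95328 × 10^6) = 394.1.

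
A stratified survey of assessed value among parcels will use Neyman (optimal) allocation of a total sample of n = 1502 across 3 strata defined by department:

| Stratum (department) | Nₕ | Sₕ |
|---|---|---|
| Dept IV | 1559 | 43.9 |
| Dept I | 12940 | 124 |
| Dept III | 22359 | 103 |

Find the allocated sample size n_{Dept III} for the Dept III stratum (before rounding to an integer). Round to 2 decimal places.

869.99

Neyman allocation: nₕ = n·NₕSₕ / Σⱼ NⱼSⱼ.
Σ NⱼSⱼ = 1559·43.9 + 12940·124 + 22359·103 = 3.9759771 × 10^6.
n_{Dept III} = 1502·22359·103 / (3.9759771 × 10^6) = 869.99.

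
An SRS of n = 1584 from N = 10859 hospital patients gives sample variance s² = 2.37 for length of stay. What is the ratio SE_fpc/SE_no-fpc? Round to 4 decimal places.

0.9242

f = n/N = 1584/10859 = 0.14586979.
SE_no-fpc = √(s²/n) = 0.038680901; SE_fpc = √((1−f)s²/n) = 0.035748566.
Ratio = √(1−f) = 0.92419165.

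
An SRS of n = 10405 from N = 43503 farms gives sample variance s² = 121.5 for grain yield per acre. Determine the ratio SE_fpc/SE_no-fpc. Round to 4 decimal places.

f = n/N = 10405/43503 = 0.23917891.
SE_no-fpc = √(s²/n) = 0.10806053; SE_fpc = √((1−f)s²/n) = 0.094255862.
Ratio = √(1−f) = 0.87225059.

0.8723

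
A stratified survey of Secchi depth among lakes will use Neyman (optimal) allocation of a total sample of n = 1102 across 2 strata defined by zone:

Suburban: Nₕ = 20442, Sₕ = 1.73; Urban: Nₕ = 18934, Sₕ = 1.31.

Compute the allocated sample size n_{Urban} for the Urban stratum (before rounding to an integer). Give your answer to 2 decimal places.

Neyman allocation: nₕ = n·NₕSₕ / Σⱼ NⱼSⱼ.
Σ NⱼSⱼ = 20442·1.73 + 18934·1.31 = 60168.2.
n_{Urban} = 1102·18934·1.31 / 60168.2 = 454.28.

454.28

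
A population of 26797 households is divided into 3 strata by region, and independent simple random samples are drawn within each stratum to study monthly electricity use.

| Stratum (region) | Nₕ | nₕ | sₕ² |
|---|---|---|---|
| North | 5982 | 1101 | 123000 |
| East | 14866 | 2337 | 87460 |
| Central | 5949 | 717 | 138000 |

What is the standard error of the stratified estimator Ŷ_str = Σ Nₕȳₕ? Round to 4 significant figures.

127400

Var(Ŷ_str) = Σₕ Nₕ²(1 − fₕ)sₕ²/nₕ.
North: 5982²·(1 − 1101/5982)·123000/1101 = 3.2619178 × 10^9.
East: 14866²·(1 − 2337/14866)·87460/2337 = 6.9704577 × 10^9.
Central: 5949²·(1 − 717/5949)·138000/717 = 5.9906181 × 10^9.
Sum = 1.6222994 × 10^10.
SE = √(1.6222994 × 10^10) = 127400.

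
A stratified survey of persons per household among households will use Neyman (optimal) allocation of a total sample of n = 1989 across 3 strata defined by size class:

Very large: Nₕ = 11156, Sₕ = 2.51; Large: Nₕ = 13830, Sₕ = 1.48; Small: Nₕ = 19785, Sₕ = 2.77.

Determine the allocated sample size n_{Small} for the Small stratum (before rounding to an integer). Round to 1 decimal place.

1055.5

Neyman allocation: nₕ = n·NₕSₕ / Σⱼ NⱼSⱼ.
Σ NⱼSⱼ = 11156·2.51 + 13830·1.48 + 19785·2.77 = 103274.41.
n_{Small} = 1989·19785·2.77 / 103274.41 = 1055.5.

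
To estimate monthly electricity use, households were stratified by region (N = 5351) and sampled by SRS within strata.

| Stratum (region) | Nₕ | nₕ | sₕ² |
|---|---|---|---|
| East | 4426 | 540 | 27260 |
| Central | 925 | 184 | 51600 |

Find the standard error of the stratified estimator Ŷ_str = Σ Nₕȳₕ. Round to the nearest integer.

32565

Var(Ŷ_str) = Σₕ Nₕ²(1 − fₕ)sₕ²/nₕ.
East: 4426²·(1 − 540/4426)·27260/540 = 8.6825301 × 10^8.
Central: 925²·(1 − 184/925)·51600/184 = 1.9221701 × 10^8.
Sum = 1.06047 × 10^9.
SE = √(1.06047 × 10^9) = 32565.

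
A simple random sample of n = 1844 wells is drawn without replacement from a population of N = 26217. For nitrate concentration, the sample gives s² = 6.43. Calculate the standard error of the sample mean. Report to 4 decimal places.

Under SRS without replacement, Var(ȳ) = (1 − f)·s²/n with f = n/N = 1844/26217 = 0.07033604.
Var(ȳ) = (1 − 0.07033604)·6.43/1844 = 0.92966396·0.0034869848 = 0.0032417241.
SE(ȳ) = √(0.0032417241) = 0.0569.

0.0569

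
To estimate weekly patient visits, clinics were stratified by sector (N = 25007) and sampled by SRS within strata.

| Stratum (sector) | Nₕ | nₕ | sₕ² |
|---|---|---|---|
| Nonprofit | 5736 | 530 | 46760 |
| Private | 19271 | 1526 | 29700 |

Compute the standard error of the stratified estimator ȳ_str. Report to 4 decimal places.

3.8543

Var(ȳ_str) = Σₕ Wₕ²(1 − fₕ)sₕ²/nₕ with Wₕ = Nₕ/N, N = 25007.
Nonprofit: Wₕ = 0.22937577; term = 0.22937577²·(1 − 0.09239888)·46760/530 = 4.2129737.
Private: Wₕ = 0.77062423; term = 0.77062423²·(1 − 0.07918634)·29700/1526 = 10.642876.
Sum = 14.85585.
SE = √(14.85585) = 3.8543.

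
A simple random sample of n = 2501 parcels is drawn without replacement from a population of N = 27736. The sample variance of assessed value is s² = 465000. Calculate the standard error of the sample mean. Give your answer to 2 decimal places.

Under SRS without replacement, Var(ȳ) = (1 − f)·s²/n with f = n/N = 2501/27736 = 0.09017162.
Var(ȳ) = (1 − 0.09017162)·465000/2501 = 0.90982838·185.92563 = 169.16041.
SE(ȳ) = √(169.16041) = 13.01.

13.01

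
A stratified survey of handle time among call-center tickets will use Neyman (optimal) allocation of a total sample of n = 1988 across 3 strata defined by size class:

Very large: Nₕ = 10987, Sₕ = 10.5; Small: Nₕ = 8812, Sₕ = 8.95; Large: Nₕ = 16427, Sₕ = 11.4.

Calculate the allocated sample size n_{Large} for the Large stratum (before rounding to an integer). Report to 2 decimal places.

Neyman allocation: nₕ = n·NₕSₕ / Σⱼ NⱼSⱼ.
Σ NⱼSⱼ = 10987·10.5 + 8812·8.95 + 16427·11.4 = 381498.7.
n_{Large} = 1988·16427·11.4 / 381498.7 = 975.86.

975.86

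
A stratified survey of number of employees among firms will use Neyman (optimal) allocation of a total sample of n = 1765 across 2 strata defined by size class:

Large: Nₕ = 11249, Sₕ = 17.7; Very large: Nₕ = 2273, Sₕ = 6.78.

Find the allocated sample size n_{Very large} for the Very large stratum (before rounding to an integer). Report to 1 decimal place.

Neyman allocation: nₕ = n·NₕSₕ / Σⱼ NⱼSⱼ.
Σ NⱼSⱼ = 11249·17.7 + 2273·6.78 = 214518.24.
n_{Very large} = 1765·2273·6.78 / 214518.24 = 126.8.

126.8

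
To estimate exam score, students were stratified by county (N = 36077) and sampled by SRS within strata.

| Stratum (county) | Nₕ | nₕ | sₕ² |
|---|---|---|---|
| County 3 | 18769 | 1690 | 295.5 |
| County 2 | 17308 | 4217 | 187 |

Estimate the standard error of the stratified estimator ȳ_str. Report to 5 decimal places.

0.22535

Var(ȳ_str) = Σₕ Wₕ²(1 − fₕ)sₕ²/nₕ with Wₕ = Nₕ/N, N = 36077.
County 3: Wₕ = 0.52024836; term = 0.52024836²·(1 − 0.09004209)·295.5/1690 = 0.043063916.
County 2: Wₕ = 0.47975164; term = 0.47975164²·(1 − 0.24364456)·187/4217 = 0.0077196371.
Sum = 0.050783553.
SE = √(0.050783553) = 0.22535.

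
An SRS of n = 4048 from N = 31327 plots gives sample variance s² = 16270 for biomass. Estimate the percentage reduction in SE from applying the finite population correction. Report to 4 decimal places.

f = n/N = 4048/31327 = 0.12921761.
SE_no-fpc = √(s²/n) = 2.0048114; SE_fpc = √((1−f)s²/n) = 1.8708042.
Ratio = √(1−f) = 0.93315722. Reduction = 100·(1 − 0.93315722) = 6.6843%.

6.6843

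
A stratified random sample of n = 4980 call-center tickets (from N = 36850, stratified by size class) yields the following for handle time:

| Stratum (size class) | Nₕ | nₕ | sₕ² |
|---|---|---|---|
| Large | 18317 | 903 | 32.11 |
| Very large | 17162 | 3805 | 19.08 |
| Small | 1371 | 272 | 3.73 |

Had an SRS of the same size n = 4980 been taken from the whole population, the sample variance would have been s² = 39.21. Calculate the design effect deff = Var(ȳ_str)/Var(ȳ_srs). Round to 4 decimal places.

Var(ȳ_str) = Σ Wₕ²(1−fₕ)sₕ²/nₕ with Wₕ = Nₕ/36850:
  Large: (18317/36850)²·(1−903/18317)·32.11/903 = 0.0083527687
  Very large: (17162/36850)²·(1−3805/17162)·19.08/3805 = 8.4649724 × 10^-4
  Small: (1371/36850)²·(1−272/1371)·3.73/272 = 1.5215986 × 10^-5
  → Var(ȳ_str) = 0.0092144819.
Var(ȳ_srs) = (1 − 4980/36850)·39.21/4980 = 0.0068094506.
deff = 0.0092144819 / 0.0068094506 = 1.3532.

1.3532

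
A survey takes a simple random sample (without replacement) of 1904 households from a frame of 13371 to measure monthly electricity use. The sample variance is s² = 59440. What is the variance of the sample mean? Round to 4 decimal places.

26.7730

Under SRS without replacement, Var(ȳ) = (1 − f)·s²/n with f = n/N = 1904/13371 = 0.14239773.
Var(ȳ) = (1 − 0.14239773)·59440/1904 = 0.85760227·31.218487 = 26.773046.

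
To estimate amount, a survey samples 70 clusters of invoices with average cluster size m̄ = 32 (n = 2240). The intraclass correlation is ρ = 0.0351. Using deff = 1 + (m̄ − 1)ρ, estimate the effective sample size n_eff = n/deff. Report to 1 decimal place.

deff = 1 + (32 − 1)·0.0351 = 1 + 1.0881 = 2.0881.
n_eff = 2240 / 2.0881 = 1072.7.

1072.7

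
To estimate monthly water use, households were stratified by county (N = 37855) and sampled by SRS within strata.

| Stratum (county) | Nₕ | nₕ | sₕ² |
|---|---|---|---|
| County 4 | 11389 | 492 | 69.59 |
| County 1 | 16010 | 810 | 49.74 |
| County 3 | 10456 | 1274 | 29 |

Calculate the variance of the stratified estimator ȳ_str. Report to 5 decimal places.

0.02420

Var(ȳ_str) = Σₕ Wₕ²(1 − fₕ)sₕ²/nₕ with Wₕ = Nₕ/N, N = 37855.
County 4: Wₕ = 0.30085854; term = 0.30085854²·(1 − 0.04319958)·69.59/492 = 0.012249766.
County 1: Wₕ = 0.42292960; term = 0.42292960²·(1 − 0.05059338)·49.74/810 = 0.010428196.
County 3: Wₕ = 0.27621186; term = 0.27621186²·(1 − 0.12184392)·29/1274 = 0.001525053.
Sum = 0.024203015.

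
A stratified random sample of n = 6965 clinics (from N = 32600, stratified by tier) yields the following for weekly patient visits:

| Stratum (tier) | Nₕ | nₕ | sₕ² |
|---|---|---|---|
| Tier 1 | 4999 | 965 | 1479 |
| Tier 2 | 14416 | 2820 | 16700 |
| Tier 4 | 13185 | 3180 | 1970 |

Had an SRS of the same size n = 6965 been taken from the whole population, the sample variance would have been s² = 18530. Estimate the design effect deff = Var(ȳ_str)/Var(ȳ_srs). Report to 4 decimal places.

0.4959

Var(ȳ_str) = Σ Wₕ²(1−fₕ)sₕ²/nₕ with Wₕ = Nₕ/32600:
  Tier 1: (4999/32600)²·(1−965/4999)·1479/965 = 0.029082028
  Tier 2: (14416/32600)²·(1−2820/14416)·16700/2820 = 0.9315049
  Tier 4: (13185/32600)²·(1−3180/13185)·1970/3180 = 0.076895537
  → Var(ȳ_str) = 1.0374825.
Var(ȳ_srs) = (1 − 6965/32600)·18530/6965 = 2.0920402.
deff = 1.0374825 / 2.0920402 = 0.4959.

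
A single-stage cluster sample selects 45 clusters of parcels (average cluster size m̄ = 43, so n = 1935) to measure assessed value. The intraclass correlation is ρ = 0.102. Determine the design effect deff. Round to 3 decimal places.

deff = 1 + (43 − 1)·0.102 = 1 + 4.284 = 5.284.

5.284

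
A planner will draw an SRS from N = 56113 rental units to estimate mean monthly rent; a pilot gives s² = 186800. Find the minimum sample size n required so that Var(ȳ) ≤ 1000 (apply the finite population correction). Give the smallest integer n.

Without fpc, n₀ = s²/D = 186800/1000 = 186.8000.
With fpc, (1 − n/N)·s²/n ≤ D requires n ≥ n₀/(1 + n₀/N) = 186.8000/(1 + 186.8000/56113) = 186.1802.
Rounding up, n = 187.

187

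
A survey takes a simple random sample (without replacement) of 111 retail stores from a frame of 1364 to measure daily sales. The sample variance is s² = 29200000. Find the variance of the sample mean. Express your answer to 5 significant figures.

Under SRS without replacement, Var(ȳ) = (1 − f)·s²/n with f = n/N = 111/1364 = 0.08137830.
Var(ȳ) = (1 − 0.08137830)·29200000/111 = 0.91862170·263063.06 = 241655.44.

241660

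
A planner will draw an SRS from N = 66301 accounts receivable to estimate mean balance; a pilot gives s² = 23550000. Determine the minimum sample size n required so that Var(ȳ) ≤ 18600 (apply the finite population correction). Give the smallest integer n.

Without fpc, n₀ = s²/D = 23550000/18600 = 1266.1290.
With fpc, (1 − n/N)·s²/n ≤ D requires n ≥ n₀/(1 + n₀/N) = 1266.1290/(1 + 1266.1290/66301) = 1242.4032.
Rounding up, n = 1243.

1243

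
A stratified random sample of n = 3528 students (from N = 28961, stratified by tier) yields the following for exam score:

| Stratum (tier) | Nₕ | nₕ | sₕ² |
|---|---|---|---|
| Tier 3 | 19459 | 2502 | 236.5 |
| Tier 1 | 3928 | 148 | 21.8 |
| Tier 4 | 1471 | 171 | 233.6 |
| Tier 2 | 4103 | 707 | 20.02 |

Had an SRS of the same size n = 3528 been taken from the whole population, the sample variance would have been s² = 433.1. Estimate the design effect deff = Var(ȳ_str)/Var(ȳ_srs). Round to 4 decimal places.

0.4024

Var(ȳ_str) = Σ Wₕ²(1−fₕ)sₕ²/nₕ with Wₕ = Nₕ/28961:
  Tier 3: (19459/28961)²·(1−2502/19459)·236.5/2502 = 0.037186583
  Tier 1: (3928/28961)²·(1−148/3928)·21.8/148 = 0.0026075398
  Tier 4: (1471/28961)²·(1−171/1471)·233.6/171 = 0.0031146241
  Tier 2: (4103/28961)²·(1−707/4103)·20.02/707 = 4.7042105 × 10^-4
  → Var(ȳ_str) = 0.043379168.
Var(ȳ_srs) = (1 − 3528/28961)·433.1/3528 = 0.10780618.
deff = 0.043379168 / 0.10780618 = 0.4024.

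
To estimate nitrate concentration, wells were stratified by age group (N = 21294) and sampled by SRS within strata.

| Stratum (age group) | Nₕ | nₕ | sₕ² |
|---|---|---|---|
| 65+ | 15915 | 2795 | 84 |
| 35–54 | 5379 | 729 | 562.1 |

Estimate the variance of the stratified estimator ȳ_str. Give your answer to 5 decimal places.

Var(ȳ_str) = Σₕ Wₕ²(1 − fₕ)sₕ²/nₕ with Wₕ = Nₕ/N, N = 21294.
65+: Wₕ = 0.74739363; term = 0.74739363²·(1 − 0.17562048)·84/2795 = 0.013839597.
35–54: Wₕ = 0.25260637; term = 0.25260637²·(1 − 0.13552705)·562.1/729 = 0.042533004.
Sum = 0.056372601.

0.05637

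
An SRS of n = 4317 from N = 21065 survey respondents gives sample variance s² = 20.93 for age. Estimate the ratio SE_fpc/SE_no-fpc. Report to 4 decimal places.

f = n/N = 4317/21065 = 0.20493710.
SE_no-fpc = √(s²/n) = 0.06962955; SE_fpc = √((1−f)s²/n) = 0.062086093.
Ratio = √(1−f) = 0.89166300.

0.8917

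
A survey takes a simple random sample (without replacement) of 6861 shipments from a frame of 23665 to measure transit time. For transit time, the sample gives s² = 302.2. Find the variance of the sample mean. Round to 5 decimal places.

Under SRS without replacement, Var(ȳ) = (1 − f)·s²/n with f = n/N = 6861/23665 = 0.28992183.
Var(ȳ) = (1 − 0.28992183)·302.2/6861 = 0.71007817·0.044046057 = 0.031276144.

0.03128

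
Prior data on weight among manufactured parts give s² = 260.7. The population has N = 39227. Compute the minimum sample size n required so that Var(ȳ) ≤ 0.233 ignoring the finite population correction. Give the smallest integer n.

1119

Without fpc, n₀ = s²/D = 260.7/0.233 = 1118.8841.
Rounding up, n = 1119.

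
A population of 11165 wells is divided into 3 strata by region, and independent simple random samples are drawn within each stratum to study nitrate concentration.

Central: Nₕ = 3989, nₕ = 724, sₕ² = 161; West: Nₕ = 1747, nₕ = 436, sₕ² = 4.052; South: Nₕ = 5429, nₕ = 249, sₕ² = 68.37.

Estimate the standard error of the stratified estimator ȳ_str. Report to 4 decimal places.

0.2921

Var(ȳ_str) = Σₕ Wₕ²(1 − fₕ)sₕ²/nₕ with Wₕ = Nₕ/N, N = 11165.
Central: Wₕ = 0.35727721; term = 0.35727721²·(1 − 0.18149912)·161/724 = 0.02323363.
West: Wₕ = 0.15647112; term = 0.15647112²·(1 − 0.24957069)·4.052/436 = 1.7075015 × 10^-4.
South: Wₕ = 0.48625168; term = 0.48625168²·(1 − 0.04586480)·68.37/249 = 0.061943876.
Sum = 0.085348256.
SE = √(0.085348256) = 0.2921.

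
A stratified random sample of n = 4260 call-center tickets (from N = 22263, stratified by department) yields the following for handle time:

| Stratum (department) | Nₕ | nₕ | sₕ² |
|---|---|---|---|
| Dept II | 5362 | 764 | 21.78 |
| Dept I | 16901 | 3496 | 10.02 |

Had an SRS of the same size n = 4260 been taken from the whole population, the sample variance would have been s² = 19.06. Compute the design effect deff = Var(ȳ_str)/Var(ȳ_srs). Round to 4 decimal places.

0.7540

Var(ȳ_str) = Σ Wₕ²(1−fₕ)sₕ²/nₕ with Wₕ = Nₕ/22263:
  Dept II: (5362/22263)²·(1−764/5362)·21.78/764 = 0.0014180545
  Dept I: (16901/22263)²·(1−3496/16901)·10.02/3496 = 0.0013101112
  → Var(ȳ_str) = 0.0027281657.
Var(ȳ_srs) = (1 − 4260/22263)·19.06/4260 = 0.0036180494.
deff = 0.0027281657 / 0.0036180494 = 0.7540.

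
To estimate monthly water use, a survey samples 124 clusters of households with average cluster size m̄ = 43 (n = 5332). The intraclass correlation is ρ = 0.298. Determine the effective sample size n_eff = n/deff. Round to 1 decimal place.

394.5

deff = 1 + (43 − 1)·0.298 = 1 + 12.516 = 13.516.
n_eff = 5332 / 13.516 = 394.5.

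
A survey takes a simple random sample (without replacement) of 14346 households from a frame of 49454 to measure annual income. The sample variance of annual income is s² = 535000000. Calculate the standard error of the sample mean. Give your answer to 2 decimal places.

Under SRS without replacement, Var(ȳ) = (1 − f)·s²/n with f = n/N = 14346/49454 = 0.29008776.
Var(ȳ) = (1 − 0.29008776)·535000000/14346 = 0.70991224·37292.625 = 26474.491.
SE(ȳ) = √(26474.491) = 162.71.

162.71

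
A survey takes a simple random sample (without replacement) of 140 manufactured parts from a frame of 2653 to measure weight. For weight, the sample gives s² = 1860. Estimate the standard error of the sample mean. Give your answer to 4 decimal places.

Under SRS without replacement, Var(ȳ) = (1 − f)·s²/n with f = n/N = 140/2653 = 0.05277045.
Var(ȳ) = (1 − 0.05277045)·1860/140 = 0.94722955·13.285714 = 12.584621.
SE(ȳ) = √(12.584621) = 3.5475.

3.5475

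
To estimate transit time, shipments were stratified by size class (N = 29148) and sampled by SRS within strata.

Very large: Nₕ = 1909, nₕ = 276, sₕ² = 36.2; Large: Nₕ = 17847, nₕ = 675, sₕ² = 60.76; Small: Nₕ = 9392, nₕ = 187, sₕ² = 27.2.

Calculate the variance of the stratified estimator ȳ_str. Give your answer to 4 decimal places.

0.0478

Var(ȳ_str) = Σₕ Wₕ²(1 − fₕ)sₕ²/nₕ with Wₕ = Nₕ/N, N = 29148.
Very large: Wₕ = 0.06549334; term = 0.06549334²·(1 − 0.14457831)·36.2/276 = 4.812537 × 10^-4.
Large: Wₕ = 0.61228901; term = 0.61228901²·(1 − 0.03782148)·60.76/675 = 0.032470021.
Small: Wₕ = 0.32221765; term = 0.32221765²·(1 − 0.01991056)·27.2/187 = 0.01480102.
Sum = 0.047752295.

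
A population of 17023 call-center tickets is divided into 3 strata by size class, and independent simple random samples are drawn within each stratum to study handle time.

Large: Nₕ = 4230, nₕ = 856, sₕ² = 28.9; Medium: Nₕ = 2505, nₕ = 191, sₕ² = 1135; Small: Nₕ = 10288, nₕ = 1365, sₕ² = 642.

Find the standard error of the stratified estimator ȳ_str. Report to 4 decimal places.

0.5192

Var(ȳ_str) = Σₕ Wₕ²(1 − fₕ)sₕ²/nₕ with Wₕ = Nₕ/N, N = 17023.
Large: Wₕ = 0.24848734; term = 0.24848734²·(1 − 0.20236407)·28.9/856 = 0.0016627897.
Medium: Wₕ = 0.14715385; term = 0.14715385²·(1 − 0.07624750)·1135/191 = 0.11886702.
Small: Wₕ = 0.60435881; term = 0.60435881²·(1 − 0.13267885)·642/1365 = 0.14899511.
Sum = 0.26952492.
SE = √(0.26952492) = 0.5192.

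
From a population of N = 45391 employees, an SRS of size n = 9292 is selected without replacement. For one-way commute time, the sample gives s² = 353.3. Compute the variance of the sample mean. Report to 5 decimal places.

Under SRS without replacement, Var(ȳ) = (1 − f)·s²/n with f = n/N = 9292/45391 = 0.20471018.
Var(ȳ) = (1 − 0.20471018)·353.3/9292 = 0.79528982·0.038021954 = 0.030238473.

0.03024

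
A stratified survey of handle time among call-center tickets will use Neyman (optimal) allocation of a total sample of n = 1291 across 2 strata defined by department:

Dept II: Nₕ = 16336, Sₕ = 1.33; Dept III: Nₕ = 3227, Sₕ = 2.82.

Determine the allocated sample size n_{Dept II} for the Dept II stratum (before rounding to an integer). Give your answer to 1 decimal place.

Neyman allocation: nₕ = n·NₕSₕ / Σⱼ NⱼSⱼ.
Σ NⱼSⱼ = 16336·1.33 + 3227·2.82 = 30827.02.
n_{Dept II} = 1291·16336·1.33 / 30827.02 = 909.9.

909.9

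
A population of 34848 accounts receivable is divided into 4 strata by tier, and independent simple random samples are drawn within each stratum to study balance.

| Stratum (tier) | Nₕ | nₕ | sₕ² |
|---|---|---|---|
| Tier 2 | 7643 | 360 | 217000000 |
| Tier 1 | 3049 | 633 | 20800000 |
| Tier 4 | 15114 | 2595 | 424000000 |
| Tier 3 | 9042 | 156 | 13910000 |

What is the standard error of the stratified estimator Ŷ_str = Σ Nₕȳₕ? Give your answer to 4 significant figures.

8.478 × 10^6

Var(Ŷ_str) = Σₕ Nₕ²(1 − fₕ)sₕ²/nₕ.
Tier 2: 7643²·(1 − 360/7643)·217000000/360 = 3.3553004 × 10^13.
Tier 1: 3049²·(1 − 633/3049)·20800000/633 = 2.4205496 × 10^11.
Tier 4: 15114²·(1 − 2595/15114)·424000000/2595 = 3.0915591 × 10^13.
Tier 3: 9042²·(1 − 156/9042)·13910000/156 = 7.1642931 × 10^12.
Sum = 7.1874943 × 10^13.
SE = √(7.1874943 × 10^13) = 8.478 × 10^6.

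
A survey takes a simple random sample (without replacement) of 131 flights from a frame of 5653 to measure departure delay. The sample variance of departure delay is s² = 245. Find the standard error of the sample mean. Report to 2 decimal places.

Under SRS without replacement, Var(ȳ) = (1 − f)·s²/n with f = n/N = 131/5653 = 0.02317354.
Var(ȳ) = (1 − 0.02317354)·245/131 = 0.97682646·1.870229 = 1.8268892.
SE(ȳ) = √(1.8268892) = 1.35.

1.35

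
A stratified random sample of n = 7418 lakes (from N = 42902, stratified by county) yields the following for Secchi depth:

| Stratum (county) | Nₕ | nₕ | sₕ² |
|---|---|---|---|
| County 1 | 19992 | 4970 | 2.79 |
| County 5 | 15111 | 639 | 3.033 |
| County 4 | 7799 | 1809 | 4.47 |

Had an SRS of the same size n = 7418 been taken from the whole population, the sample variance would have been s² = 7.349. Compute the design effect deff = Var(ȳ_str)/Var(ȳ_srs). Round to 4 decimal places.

0.8766

Var(ȳ_str) = Σ Wₕ²(1−fₕ)sₕ²/nₕ with Wₕ = Nₕ/42902:
  County 1: (19992/42902)²·(1−4970/19992)·2.79/4970 = 9.1596048 × 10^-5
  County 5: (15111/42902)²·(1−639/15111)·3.033/639 = 5.6394693 × 10^-4
  County 4: (7799/42902)²·(1−1809/7799)·4.47/1809 = 6.2716183 × 10^-5
  → Var(ȳ_str) = 7.1825916 × 10^-4.
Var(ȳ_srs) = (1 − 7418/42902)·7.349/7418 = 8.1940093 × 10^-4.
deff = (7.1825916 × 10^-4) / (8.1940093 × 10^-4) = 0.8766.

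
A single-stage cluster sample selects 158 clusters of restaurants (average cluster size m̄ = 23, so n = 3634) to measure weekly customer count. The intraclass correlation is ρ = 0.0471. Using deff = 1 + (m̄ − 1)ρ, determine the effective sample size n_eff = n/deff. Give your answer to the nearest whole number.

1785

deff = 1 + (23 − 1)·0.0471 = 1 + 1.0362 = 2.0362.
n_eff = 3634 / 2.0362 = 1785.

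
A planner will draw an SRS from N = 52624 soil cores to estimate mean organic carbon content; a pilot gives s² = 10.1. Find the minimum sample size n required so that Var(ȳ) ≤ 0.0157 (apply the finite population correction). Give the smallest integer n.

636

Without fpc, n₀ = s²/D = 10.1/0.0157 = 643.3121.
With fpc, (1 − n/N)·s²/n ≤ D requires n ≥ n₀/(1 + n₀/N) = 643.3121/(1 + 643.3121/52624) = 635.5428.
Rounding up, n = 636.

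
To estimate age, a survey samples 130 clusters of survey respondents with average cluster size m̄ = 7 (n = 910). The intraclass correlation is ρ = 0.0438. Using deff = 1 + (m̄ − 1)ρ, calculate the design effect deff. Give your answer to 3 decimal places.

deff = 1 + (7 − 1)·0.0438 = 1 + 0.2628 = 1.2628.

1.263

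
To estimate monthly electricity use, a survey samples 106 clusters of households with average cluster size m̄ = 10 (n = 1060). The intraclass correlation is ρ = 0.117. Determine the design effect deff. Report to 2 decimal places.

deff = 1 + (10 − 1)·0.117 = 1 + 1.053 = 2.053.

2.05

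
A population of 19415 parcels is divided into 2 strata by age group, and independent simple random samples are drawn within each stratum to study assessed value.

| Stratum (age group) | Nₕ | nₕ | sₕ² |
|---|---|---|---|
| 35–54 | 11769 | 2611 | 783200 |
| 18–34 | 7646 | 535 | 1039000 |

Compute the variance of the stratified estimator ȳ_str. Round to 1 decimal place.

Var(ȳ_str) = Σₕ Wₕ²(1 − fₕ)sₕ²/nₕ with Wₕ = Nₕ/N, N = 19415.
35–54: Wₕ = 0.60618079; term = 0.60618079²·(1 − 0.22185402)·783200/2611 = 85.769172.
18–34: Wₕ = 0.39381921; term = 0.39381921²·(1 − 0.06997123)·1039000/535 = 280.12505.
Sum = 365.89422.

365.9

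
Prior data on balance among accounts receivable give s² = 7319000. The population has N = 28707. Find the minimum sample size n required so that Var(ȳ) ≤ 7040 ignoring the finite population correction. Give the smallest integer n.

Without fpc, n₀ = s²/D = 7319000/7040 = 1039.6307.
Rounding up, n = 1040.

1040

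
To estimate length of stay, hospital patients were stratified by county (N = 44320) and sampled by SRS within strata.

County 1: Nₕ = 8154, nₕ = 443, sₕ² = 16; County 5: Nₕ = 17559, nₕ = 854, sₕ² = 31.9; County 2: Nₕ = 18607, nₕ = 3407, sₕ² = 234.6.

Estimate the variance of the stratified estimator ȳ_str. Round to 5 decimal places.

0.01665

Var(ȳ_str) = Σₕ Wₕ²(1 − fₕ)sₕ²/nₕ with Wₕ = Nₕ/N, N = 44320.
County 1: Wₕ = 0.18398014; term = 0.18398014²·(1 − 0.05432916)·16/443 = 0.0011561074.
County 5: Wₕ = 0.39618682; term = 0.39618682²·(1 − 0.04863603)·31.9/854 = 0.0055780136.
County 2: Wₕ = 0.41983303; term = 0.41983303²·(1 − 0.18310313)·234.6/3407 = 0.0099146255.
Sum = 0.016648747.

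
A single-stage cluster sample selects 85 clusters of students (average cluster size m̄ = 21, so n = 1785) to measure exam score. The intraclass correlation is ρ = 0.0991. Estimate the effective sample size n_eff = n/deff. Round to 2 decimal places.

deff = 1 + (21 − 1)·0.0991 = 1 + 1.982 = 2.982.
n_eff = 1785 / 2.982 = 598.59.

598.59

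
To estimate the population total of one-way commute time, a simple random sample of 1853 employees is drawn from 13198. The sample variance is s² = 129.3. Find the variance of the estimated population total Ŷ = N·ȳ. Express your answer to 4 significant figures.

1.045 × 10^7

Var(Ŷ) = N²·Var(ȳ) = N²·(1 − n/N)·s²/n.
f = 1853/13198 = 0.14040006; Var(ȳ) = 0.85959994·129.3/1853 = 0.059981798.
Var(Ŷ) = 13198² · 0.059981798 = 1.0448062 × 10^7.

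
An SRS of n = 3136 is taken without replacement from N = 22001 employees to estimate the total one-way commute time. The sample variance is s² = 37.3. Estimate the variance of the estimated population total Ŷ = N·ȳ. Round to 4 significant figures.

Var(Ŷ) = N²·Var(ȳ) = N²·(1 − n/N)·s²/n.
f = 3136/22001 = 0.14253898; Var(ȳ) = 0.85746102·37.3/3136 = 0.010198755.
Var(Ŷ) = 22001² · 0.010198755 = 4.9366462 × 10^6.

4.937 × 10^6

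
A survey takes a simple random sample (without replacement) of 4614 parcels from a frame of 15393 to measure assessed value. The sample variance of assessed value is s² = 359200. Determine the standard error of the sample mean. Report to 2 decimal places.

Under SRS without replacement, Var(ȳ) = (1 − f)·s²/n with f = n/N = 4614/15393 = 0.29974664.
Var(ȳ) = (1 − 0.29974664)·359200/4614 = 0.70025336·77.850022 = 54.514739.
SE(ȳ) = √(54.514739) = 7.38.

7.38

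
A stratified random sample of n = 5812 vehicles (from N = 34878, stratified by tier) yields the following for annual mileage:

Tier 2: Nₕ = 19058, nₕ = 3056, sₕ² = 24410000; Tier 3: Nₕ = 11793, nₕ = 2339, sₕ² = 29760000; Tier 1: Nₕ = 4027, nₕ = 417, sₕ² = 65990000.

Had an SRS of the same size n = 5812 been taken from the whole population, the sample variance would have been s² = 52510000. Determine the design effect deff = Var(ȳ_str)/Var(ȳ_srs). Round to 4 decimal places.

Var(ȳ_str) = Σ Wₕ²(1−fₕ)sₕ²/nₕ with Wₕ = Nₕ/34878:
  Tier 2: (19058/34878)²·(1−3056/19058)·24410000/3056 = 2002.4555
  Tier 3: (11793/34878)²·(1−2339/11793)·29760000/2339 = 1166.1098
  Tier 1: (4027/34878)²·(1−417/4027)·65990000/417 = 1891.1578
  → Var(ȳ_str) = 5059.7231.
Var(ȳ_srs) = (1 − 5812/34878)·52510000/5812 = 7529.2221.
deff = 5059.7231 / 7529.2221 = 0.6720.

0.6720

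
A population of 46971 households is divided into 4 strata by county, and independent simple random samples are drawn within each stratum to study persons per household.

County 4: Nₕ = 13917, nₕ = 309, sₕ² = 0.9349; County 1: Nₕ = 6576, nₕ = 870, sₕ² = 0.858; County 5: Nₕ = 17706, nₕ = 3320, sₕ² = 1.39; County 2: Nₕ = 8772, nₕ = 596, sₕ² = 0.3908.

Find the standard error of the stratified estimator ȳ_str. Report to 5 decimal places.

Var(ȳ_str) = Σₕ Wₕ²(1 − fₕ)sₕ²/nₕ with Wₕ = Nₕ/N, N = 46971.
County 4: Wₕ = 0.29628920; term = 0.29628920²·(1 − 0.02220306)·0.9349/309 = 2.59709 × 10^-4.
County 1: Wₕ = 0.14000128; term = 0.14000128²·(1 − 0.13229927)·0.858/870 = 1.6772662 × 10^-5.
County 5: Wₕ = 0.37695599; term = 0.37695599²·(1 − 0.18750706)·1.39/3320 = 4.8336769 × 10^-5.
County 2: Wₕ = 0.18675353; term = 0.18675353²·(1 − 0.06794346)·0.3908/596 = 2.131514 × 10^-5.
Sum = 3.4613357 × 10^-4.
SE = √(3.4613357 × 10^-4) = 0.01860.

0.01860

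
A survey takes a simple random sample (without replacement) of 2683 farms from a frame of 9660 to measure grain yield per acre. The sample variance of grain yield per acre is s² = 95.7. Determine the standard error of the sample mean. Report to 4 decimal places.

Under SRS without replacement, Var(ȳ) = (1 − f)·s²/n with f = n/N = 2683/9660 = 0.27774327.
Var(ȳ) = (1 − 0.27774327)·95.7/2683 = 0.72225673·0.035669027 = 0.025762195.
SE(ȳ) = √(0.025762195) = 0.1605.

0.1605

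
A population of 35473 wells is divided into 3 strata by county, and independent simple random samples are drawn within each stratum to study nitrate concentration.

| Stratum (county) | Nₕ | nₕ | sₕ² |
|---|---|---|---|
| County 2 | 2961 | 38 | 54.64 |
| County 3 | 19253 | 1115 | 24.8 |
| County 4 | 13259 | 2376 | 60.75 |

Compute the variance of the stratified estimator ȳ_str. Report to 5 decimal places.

Var(ȳ_str) = Σₕ Wₕ²(1 − fₕ)sₕ²/nₕ with Wₕ = Nₕ/N, N = 35473.
County 2: Wₕ = 0.08347194; term = 0.08347194²·(1 − 0.01283350)·54.64/38 = 0.0098900498.
County 3: Wₕ = 0.54275082; term = 0.54275082²·(1 − 0.05791305)·24.8/1115 = 0.0061726092.
County 4: Wₕ = 0.37377724; term = 0.37377724²·(1 − 0.17919903)·60.75/2376 = 0.0029319962.
Sum = 0.018994655.

0.01899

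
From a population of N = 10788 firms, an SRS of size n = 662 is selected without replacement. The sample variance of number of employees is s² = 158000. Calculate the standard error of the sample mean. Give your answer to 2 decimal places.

Under SRS without replacement, Var(ȳ) = (1 − f)·s²/n with f = n/N = 662/10788 = 0.06136448.
Var(ȳ) = (1 − 0.06136448)·158000/662 = 0.93863552·238.67069 = 224.02479.
SE(ȳ) = √(224.02479) = 14.97.

14.97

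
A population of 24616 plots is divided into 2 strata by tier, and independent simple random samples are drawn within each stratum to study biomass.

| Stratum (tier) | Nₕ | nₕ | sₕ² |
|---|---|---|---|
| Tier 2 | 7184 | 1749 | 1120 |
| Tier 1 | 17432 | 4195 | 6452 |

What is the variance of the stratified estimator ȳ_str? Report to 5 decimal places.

0.62695

Var(ȳ_str) = Σₕ Wₕ²(1 − fₕ)sₕ²/nₕ with Wₕ = Nₕ/N, N = 24616.
Tier 2: Wₕ = 0.29184270; term = 0.29184270²·(1 − 0.24345768)·1120/1749 = 0.04126284.
Tier 1: Wₕ = 0.70815730; term = 0.70815730²·(1 − 0.24064938)·6452/4195 = 0.58568515.
Sum = 0.62694799.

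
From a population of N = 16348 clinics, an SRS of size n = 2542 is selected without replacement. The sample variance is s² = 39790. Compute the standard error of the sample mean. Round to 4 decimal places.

Under SRS without replacement, Var(ȳ) = (1 − f)·s²/n with f = n/N = 2542/16348 = 0.15549303.
Var(ȳ) = (1 − 0.15549303)·39790/2542 = 0.84450697·15.653029 = 13.219092.
SE(ȳ) = √(13.219092) = 3.6358.

3.6358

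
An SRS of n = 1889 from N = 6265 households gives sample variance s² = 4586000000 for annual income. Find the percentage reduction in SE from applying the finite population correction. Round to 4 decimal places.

f = n/N = 1889/6265 = 0.30151636.
SE_no-fpc = √(s²/n) = 1558.1205; SE_fpc = √((1−f)s²/n) = 1302.2044.
Ratio = √(1−f) = 0.83575334. Reduction = 100·(1 − 0.83575334) = 16.4247%.

16.4247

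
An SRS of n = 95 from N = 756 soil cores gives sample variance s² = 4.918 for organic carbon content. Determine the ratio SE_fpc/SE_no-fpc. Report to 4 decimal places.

f = n/N = 95/756 = 0.12566138.
SE_no-fpc = √(s²/n) = 0.22752675; SE_fpc = √((1−f)s²/n) = 0.21275133.
Ratio = √(1−f) = 0.93506076.

0.9351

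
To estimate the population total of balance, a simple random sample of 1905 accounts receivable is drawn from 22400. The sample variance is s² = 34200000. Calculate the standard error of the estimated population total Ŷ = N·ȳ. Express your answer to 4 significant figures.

Var(Ŷ) = N²·Var(ȳ) = N²·(1 − n/N)·s²/n.
f = 1905/22400 = 0.08504464; Var(ȳ) = 0.91495536·34200000/1905 = 16425.97.
Var(Ŷ) = 22400² · 16425.97 = 8.2418947 × 10^12.
SE(Ŷ) = √(8.2418947 × 10^12) = 2.871 × 10^6.

2.871 × 10^6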